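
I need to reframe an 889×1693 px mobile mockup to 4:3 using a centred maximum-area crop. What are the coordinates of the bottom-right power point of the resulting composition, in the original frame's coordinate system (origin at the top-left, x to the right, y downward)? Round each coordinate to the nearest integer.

x = 593 px, y = 958 px

889/1693 < 4/3, so the 4:3 crop keeps the full width 889 and trims height to 889 × 3/4 = 666.75 px.
Top offset = (1693 − 666.75)/2 = 513.12 px; left offset = 0.
Bottom-right is two-thirds across and two-thirds down within the crop:
x = 0.00 + 2 × 889.00/3 ≈ 593; y = 513.12 + 2 × 666.75/3 ≈ 958.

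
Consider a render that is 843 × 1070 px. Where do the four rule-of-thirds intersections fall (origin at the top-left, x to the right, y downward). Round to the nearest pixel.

(281, 357), (562, 357), (281, 713), (562, 713)

One third of 843 is 281; one third of 1070 is 356.67.
Vertical third lines at x = 281 and x = 562; horizontal third lines at y = 357 and y = 713.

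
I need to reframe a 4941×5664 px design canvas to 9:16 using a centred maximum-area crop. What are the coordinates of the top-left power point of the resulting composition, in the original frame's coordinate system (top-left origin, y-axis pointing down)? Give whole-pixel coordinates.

4941/5664 > 9/16, so the 9:16 crop keeps the full height 5664 and trims width to 5664 × 9/16 = 3186.00 px.
Left offset = (4941 − 3186.00)/2 = 877.50 px; top offset = 0.
Top-left is one-third across and one-third down within the crop:
x = 877.50 + 1 × 3186.00/3 ≈ 1940; y = 0.00 + 1 × 5664.00/3 ≈ 1888.

x = 1940 px, y = 1888 px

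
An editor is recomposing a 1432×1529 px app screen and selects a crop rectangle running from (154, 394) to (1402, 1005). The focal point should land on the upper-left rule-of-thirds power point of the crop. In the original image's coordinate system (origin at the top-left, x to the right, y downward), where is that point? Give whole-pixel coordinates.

Crop width = 1402 − 154 = 1248 px; one third is 416.00 px.
Crop height = 1005 − 394 = 611 px; one third is 203.67 px.
The upper-left point is one-third across and one-third down within the crop:
x = 154 + 1 × 416.00 ≈ 570; y = 394 + 1 × 203.67 ≈ 598.

(570, 598)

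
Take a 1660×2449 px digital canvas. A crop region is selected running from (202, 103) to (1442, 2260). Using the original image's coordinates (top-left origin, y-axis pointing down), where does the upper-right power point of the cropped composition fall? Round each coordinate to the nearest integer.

Crop width = 1442 − 202 = 1240 px; one third is 413.33 px.
Crop height = 2260 − 103 = 2157 px; one third is 719.00 px.
The upper-right point is two-thirds across and one-third down within the crop:
x = 202 + 2 × 413.33 ≈ 1029; y = 103 + 1 × 719.00 ≈ 822.

x = 1029 px, y = 822 px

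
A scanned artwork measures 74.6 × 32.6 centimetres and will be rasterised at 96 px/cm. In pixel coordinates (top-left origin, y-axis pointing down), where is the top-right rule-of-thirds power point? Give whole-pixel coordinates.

(4774, 1043)

In pixels the canvas is 74.6 × 96 = 7161.6 wide and 32.6 × 96 = 3129.6 tall.
The top-right point is two-thirds across and one-third down:
x = 2 × 7161.6/3 ≈ 4774; y = 1 × 3129.6/3 ≈ 1043.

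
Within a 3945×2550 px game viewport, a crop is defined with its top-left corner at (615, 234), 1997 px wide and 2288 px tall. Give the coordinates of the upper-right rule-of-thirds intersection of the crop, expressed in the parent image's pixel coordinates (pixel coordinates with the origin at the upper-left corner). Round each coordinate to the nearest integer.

(1946, 997)

One third of the crop width 1997 is 665.67 px.
One third of the crop height 2288 is 762.67 px.
The upper-right point is two-thirds across and one-third down within the crop:
x = 615 + 2 × 665.67 ≈ 1946; y = 234 + 1 × 762.67 ≈ 997.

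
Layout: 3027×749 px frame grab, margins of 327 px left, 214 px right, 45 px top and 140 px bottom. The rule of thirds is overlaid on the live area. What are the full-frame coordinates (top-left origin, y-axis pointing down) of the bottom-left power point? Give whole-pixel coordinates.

x = 1156 px, y = 421 px

Content width = 3027 − 327 − 214 = 2486 px; content height = 749 − 45 − 140 = 564 px.
Bottom-left is one-third across and two-thirds down within the live area.
x = 327 + 1 × 2486/3 = 327 + 828.67 ≈ 1156
y = 45 + 2 × 564/3 = 45 + 376.00 ≈ 421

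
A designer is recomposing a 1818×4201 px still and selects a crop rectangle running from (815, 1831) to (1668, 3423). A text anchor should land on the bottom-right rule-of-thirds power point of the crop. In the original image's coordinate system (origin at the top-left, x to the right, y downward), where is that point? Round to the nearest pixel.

Crop width = 1668 − 815 = 853 px; one third is 284.33 px.
Crop height = 3423 − 1831 = 1592 px; one third is 530.67 px.
The bottom-right point is two-thirds across and two-thirds down within the crop:
x = 815 + 2 × 284.33 ≈ 1384; y = 1831 + 2 × 530.67 ≈ 2892.

x = 1384 px, y = 2892 px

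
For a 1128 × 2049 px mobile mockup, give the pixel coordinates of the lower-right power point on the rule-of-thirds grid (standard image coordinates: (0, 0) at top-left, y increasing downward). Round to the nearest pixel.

The lower-right point sits two-thirds of the way across and two-thirds of the way down.
x = 2 × 1128/3 ≈ 752; y = 2 × 2049/3 ≈ 1366.

(752, 1366)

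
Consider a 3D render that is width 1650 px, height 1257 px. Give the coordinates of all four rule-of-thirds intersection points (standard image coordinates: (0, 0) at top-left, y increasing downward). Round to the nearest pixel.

(550, 419), (1100, 419), (550, 838), (1100, 838)

One third of 1650 is 550; one third of 1257 is 419.
Vertical third lines at x = 550 and x = 1100; horizontal third lines at y = 419 and y = 838.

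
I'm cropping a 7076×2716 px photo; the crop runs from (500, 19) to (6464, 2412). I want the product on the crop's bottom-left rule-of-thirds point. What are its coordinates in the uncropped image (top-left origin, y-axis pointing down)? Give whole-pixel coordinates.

(2488, 1614)

Crop width = 6464 − 500 = 5964 px; one third is 1988.00 px.
Crop height = 2412 − 19 = 2393 px; one third is 797.67 px.
The bottom-left point is one-third across and two-thirds down within the crop:
x = 500 + 1 × 1988.00 ≈ 2488; y = 19 + 2 × 797.67 ≈ 1614.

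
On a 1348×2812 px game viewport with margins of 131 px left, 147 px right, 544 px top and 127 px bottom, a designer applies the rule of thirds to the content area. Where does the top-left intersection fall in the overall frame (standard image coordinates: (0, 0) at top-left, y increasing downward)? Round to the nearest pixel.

Content width = 1348 − 131 − 147 = 1070 px; content height = 2812 − 544 − 127 = 2141 px.
Top-left is one-third across and one-third down within the content area.
x = 131 + 1 × 1070/3 = 131 + 356.67 ≈ 488
y = 544 + 1 × 2141/3 = 544 + 713.67 ≈ 1258

(488, 1258)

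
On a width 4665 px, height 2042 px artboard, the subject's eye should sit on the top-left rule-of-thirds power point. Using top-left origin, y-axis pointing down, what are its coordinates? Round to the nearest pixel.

(1555, 681)

The top-left point sits one-third of the way across and one-third of the way down.
x = 1 × 4665/3 ≈ 1555; y = 1 × 2042/3 ≈ 681.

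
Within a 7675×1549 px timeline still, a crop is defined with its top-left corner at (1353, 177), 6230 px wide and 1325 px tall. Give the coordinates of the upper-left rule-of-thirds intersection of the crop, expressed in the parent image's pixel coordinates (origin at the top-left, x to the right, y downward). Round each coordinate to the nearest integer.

(3430, 619)

One third of the crop width 6230 is 2076.67 px.
One third of the crop height 1325 is 441.67 px.
The upper-left point is one-third across and one-third down within the crop:
x = 1353 + 1 × 2076.67 ≈ 3430; y = 177 + 1 × 441.67 ≈ 619.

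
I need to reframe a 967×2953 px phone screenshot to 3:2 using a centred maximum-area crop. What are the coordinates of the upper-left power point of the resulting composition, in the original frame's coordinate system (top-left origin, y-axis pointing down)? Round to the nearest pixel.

967/2953 < 3/2, so the 3:2 crop keeps the full width 967 and trims height to 967 × 2/3 = 644.67 px.
Top offset = (2953 − 644.67)/2 = 1154.17 px; left offset = 0.
Upper-left is one-third across and one-third down within the crop:
x = 0.00 + 1 × 967.00/3 ≈ 322; y = 1154.17 + 1 × 644.67/3 ≈ 1369.

(322, 1369)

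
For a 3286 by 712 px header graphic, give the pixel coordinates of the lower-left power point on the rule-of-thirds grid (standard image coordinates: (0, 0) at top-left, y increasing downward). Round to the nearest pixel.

(1095, 475)

The lower-left point sits one-third of the way across and two-thirds of the way down.
x = 1 × 3286/3 ≈ 1095; y = 2 × 712/3 ≈ 475.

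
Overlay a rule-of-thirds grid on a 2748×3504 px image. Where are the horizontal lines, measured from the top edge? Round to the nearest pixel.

y = 1168 px and y = 2336 px

3504 / 3 = 1168, so the horizontal lines sit at one and two thirds of 3504.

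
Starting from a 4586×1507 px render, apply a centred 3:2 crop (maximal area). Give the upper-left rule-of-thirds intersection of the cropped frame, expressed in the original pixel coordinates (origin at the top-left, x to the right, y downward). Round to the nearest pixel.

x = 1916 px, y = 502 px

4586/1507 > 3/2, so the 3:2 crop keeps the full height 1507 and trims width to 1507 × 3/2 = 2260.50 px.
Left offset = (4586 − 2260.50)/2 = 1162.75 px; top offset = 0.
Upper-left is one-third across and one-third down within the crop:
x = 1162.75 + 1 × 2260.50/3 ≈ 1916; y = 0.00 + 1 × 1507.00/3 ≈ 502.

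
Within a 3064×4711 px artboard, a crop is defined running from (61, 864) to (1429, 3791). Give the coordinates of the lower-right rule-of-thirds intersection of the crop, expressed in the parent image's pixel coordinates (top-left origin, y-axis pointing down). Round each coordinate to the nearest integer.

(973, 2815)

Crop width = 1429 − 61 = 1368 px; one third is 456.00 px.
Crop height = 3791 − 864 = 2927 px; one third is 975.67 px.
The lower-right point is two-thirds across and two-thirds down within the crop:
x = 61 + 2 × 456.00 ≈ 973; y = 864 + 2 × 975.67 ≈ 2815.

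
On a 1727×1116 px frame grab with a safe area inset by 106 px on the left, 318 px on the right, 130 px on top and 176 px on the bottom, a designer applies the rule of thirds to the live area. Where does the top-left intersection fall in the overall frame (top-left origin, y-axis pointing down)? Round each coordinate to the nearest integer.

Content width = 1727 − 106 − 318 = 1303 px; content height = 1116 − 130 − 176 = 810 px.
Top-left is one-third across and one-third down within the live area.
x = 106 + 1 × 1303/3 = 106 + 434.33 ≈ 540
y = 130 + 1 × 810/3 = 130 + 270.00 ≈ 400

x = 540 px, y = 400 px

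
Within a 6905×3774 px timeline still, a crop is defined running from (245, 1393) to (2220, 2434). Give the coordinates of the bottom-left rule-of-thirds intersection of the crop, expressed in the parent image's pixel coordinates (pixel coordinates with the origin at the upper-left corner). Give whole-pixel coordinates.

(903, 2087)

Crop width = 2220 − 245 = 1975 px; one third is 658.33 px.
Crop height = 2434 − 1393 = 1041 px; one third is 347.00 px.
The bottom-left point is one-third across and two-thirds down within the crop:
x = 245 + 1 × 658.33 ≈ 903; y = 1393 + 2 × 347.00 ≈ 2087.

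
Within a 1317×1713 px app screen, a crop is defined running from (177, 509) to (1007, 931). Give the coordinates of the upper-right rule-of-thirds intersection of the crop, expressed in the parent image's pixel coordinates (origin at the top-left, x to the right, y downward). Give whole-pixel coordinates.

x = 730 px, y = 650 px

Crop width = 1007 − 177 = 830 px; one third is 276.67 px.
Crop height = 931 − 509 = 422 px; one third is 140.67 px.
The upper-right point is two-thirds across and one-third down within the crop:
x = 177 + 2 × 276.67 ≈ 730; y = 509 + 1 × 140.67 ≈ 650.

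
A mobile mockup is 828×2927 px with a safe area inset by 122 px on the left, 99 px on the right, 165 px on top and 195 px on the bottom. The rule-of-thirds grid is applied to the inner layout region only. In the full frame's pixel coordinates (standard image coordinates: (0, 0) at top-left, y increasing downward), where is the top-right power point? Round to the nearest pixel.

Content width = 828 − 122 − 99 = 607 px; content height = 2927 − 165 − 195 = 2567 px.
Top-right is two-thirds across and one-third down within the inner layout region.
x = 122 + 2 × 607/3 = 122 + 404.67 ≈ 527
y = 165 + 1 × 2567/3 = 165 + 855.67 ≈ 1021

(527, 1021)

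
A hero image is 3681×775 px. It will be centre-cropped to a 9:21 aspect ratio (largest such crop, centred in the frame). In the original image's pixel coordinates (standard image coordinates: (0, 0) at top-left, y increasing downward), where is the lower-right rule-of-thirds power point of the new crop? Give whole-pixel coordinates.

3681/775 > 9/21, so the 9:21 crop keeps the full height 775 and trims width to 775 × 9/21 = 332.14 px.
Left offset = (3681 − 332.14)/2 = 1674.43 px; top offset = 0.
Lower-right is two-thirds across and two-thirds down within the crop:
x = 1674.43 + 2 × 332.14/3 ≈ 1896; y = 0.00 + 2 × 775.00/3 ≈ 517.

x = 1896 px, y = 517 px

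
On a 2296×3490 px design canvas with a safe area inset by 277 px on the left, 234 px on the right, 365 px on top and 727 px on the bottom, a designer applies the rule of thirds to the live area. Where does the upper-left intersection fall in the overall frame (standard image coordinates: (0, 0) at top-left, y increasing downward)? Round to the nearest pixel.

(872, 1164)

Content width = 2296 − 277 − 234 = 1785 px; content height = 3490 − 365 − 727 = 2398 px.
Upper-left is one-third across and one-third down within the live area.
x = 277 + 1 × 1785/3 = 277 + 595.00 ≈ 872
y = 365 + 1 × 2398/3 = 365 + 799.33 ≈ 1164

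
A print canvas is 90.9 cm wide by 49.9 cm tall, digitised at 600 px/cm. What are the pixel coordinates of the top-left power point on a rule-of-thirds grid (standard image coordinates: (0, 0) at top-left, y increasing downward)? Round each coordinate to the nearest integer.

In pixels the canvas is 90.9 × 600 = 54540 wide and 49.9 × 600 = 29940 tall.
The top-left point is one-third across and one-third down:
x = 1 × 54540/3 ≈ 18180; y = 1 × 29940/3 ≈ 9980.

x = 18180 px, y = 9980 px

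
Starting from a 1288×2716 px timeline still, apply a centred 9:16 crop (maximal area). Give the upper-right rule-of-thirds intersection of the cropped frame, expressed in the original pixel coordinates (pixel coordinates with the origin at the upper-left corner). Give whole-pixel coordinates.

x = 859 px, y = 976 px

1288/2716 < 9/16, so the 9:16 crop keeps the full width 1288 and trims height to 1288 × 16/9 = 2289.78 px.
Top offset = (2716 − 2289.78)/2 = 213.11 px; left offset = 0.
Upper-right is two-thirds across and one-third down within the crop:
x = 0.00 + 2 × 1288.00/3 ≈ 859; y = 213.11 + 1 × 2289.78/3 ≈ 976.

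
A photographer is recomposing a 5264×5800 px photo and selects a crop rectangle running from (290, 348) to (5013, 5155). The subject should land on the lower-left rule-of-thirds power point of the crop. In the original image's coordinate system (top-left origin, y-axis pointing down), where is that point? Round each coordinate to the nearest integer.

(1864, 3553)

Crop width = 5013 − 290 = 4723 px; one third is 1574.33 px.
Crop height = 5155 − 348 = 4807 px; one third is 1602.33 px.
The lower-left point is one-third across and two-thirds down within the crop:
x = 290 + 1 × 1574.33 ≈ 1864; y = 348 + 2 × 1602.33 ≈ 3553.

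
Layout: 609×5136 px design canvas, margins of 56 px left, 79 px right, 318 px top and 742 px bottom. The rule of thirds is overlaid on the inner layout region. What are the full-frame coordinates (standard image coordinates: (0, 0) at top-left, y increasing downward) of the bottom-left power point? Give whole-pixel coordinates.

x = 214 px, y = 3035 px

Content width = 609 − 56 − 79 = 474 px; content height = 5136 − 318 − 742 = 4076 px.
Bottom-left is one-third across and two-thirds down within the inner layout region.
x = 56 + 1 × 474/3 = 56 + 158.00 ≈ 214
y = 318 + 2 × 4076/3 = 318 + 2717.33 ≈ 3035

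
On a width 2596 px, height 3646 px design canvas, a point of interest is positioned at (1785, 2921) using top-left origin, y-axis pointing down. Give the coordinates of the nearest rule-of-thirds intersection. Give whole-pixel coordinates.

x = 1731 px, y = 2431 px

Third lines: x ∈ {865, 1731}, y ∈ {1215, 2431}.
1785 is closer to x = 1731; 2921 is closer to y = 2431.
So the nearest intersection is the lower-right power point.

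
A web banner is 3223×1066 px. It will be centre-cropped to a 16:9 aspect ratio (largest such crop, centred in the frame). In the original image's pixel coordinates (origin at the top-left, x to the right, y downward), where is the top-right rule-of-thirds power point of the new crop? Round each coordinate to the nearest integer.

x = 1927 px, y = 355 px

3223/1066 > 16/9, so the 16:9 crop keeps the full height 1066 and trims width to 1066 × 16/9 = 1895.11 px.
Left offset = (3223 − 1895.11)/2 = 663.94 px; top offset = 0.
Top-right is two-thirds across and one-third down within the crop:
x = 663.94 + 2 × 1895.11/3 ≈ 1927; y = 0.00 + 1 × 1066.00/3 ≈ 355.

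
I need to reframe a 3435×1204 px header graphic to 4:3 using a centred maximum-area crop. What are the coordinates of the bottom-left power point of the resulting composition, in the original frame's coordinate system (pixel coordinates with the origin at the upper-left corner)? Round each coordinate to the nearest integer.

(1450, 803)

3435/1204 > 4/3, so the 4:3 crop keeps the full height 1204 and trims width to 1204 × 4/3 = 1605.33 px.
Left offset = (3435 − 1605.33)/2 = 914.83 px; top offset = 0.
Bottom-left is one-third across and two-thirds down within the crop:
x = 914.83 + 1 × 1605.33/3 ≈ 1450; y = 0.00 + 2 × 1204.00/3 ≈ 803.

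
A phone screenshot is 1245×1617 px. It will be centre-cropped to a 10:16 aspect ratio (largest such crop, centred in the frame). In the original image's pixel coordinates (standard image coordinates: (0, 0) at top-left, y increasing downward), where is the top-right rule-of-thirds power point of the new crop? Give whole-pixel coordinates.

1245/1617 > 10/16, so the 10:16 crop keeps the full height 1617 and trims width to 1617 × 10/16 = 1010.62 px.
Left offset = (1245 − 1010.62)/2 = 117.19 px; top offset = 0.
Top-right is two-thirds across and one-third down within the crop:
x = 117.19 + 2 × 1010.62/3 ≈ 791; y = 0.00 + 1 × 1617.00/3 ≈ 539.

(791, 539)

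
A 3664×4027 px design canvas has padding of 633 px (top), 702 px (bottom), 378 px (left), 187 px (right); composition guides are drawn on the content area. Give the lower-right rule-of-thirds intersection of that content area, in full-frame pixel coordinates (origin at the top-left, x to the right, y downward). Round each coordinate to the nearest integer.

(2444, 2428)

Content width = 3664 − 378 − 187 = 3099 px; content height = 4027 − 633 − 702 = 2692 px.
Lower-right is two-thirds across and two-thirds down within the content area.
x = 378 + 2 × 3099/3 = 378 + 2066.00 ≈ 2444
y = 633 + 2 × 2692/3 = 633 + 1794.67 ≈ 2428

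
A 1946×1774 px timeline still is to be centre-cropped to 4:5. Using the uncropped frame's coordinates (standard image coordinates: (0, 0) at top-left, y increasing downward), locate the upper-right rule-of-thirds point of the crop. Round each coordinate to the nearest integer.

x = 1210 px, y = 591 px

1946/1774 > 4/5, so the 4:5 crop keeps the full height 1774 and trims width to 1774 × 4/5 = 1419.20 px.
Left offset = (1946 − 1419.20)/2 = 263.40 px; top offset = 0.
Upper-right is two-thirds across and one-third down within the crop:
x = 263.40 + 2 × 1419.20/3 ≈ 1210; y = 0.00 + 1 × 1774.00/3 ≈ 591.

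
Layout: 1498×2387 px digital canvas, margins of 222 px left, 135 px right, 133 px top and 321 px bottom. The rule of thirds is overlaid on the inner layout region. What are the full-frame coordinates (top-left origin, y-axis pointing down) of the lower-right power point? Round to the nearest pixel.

Content width = 1498 − 222 − 135 = 1141 px; content height = 2387 − 133 − 321 = 1933 px.
Lower-right is two-thirds across and two-thirds down within the inner layout region.
x = 222 + 2 × 1141/3 = 222 + 760.67 ≈ 983
y = 133 + 2 × 1933/3 = 133 + 1288.67 ≈ 1422

(983, 1422)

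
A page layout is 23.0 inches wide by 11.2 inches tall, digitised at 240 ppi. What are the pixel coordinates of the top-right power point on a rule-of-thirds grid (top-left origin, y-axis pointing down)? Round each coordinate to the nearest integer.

x = 3680 px, y = 896 px

In pixels the canvas is 23.0 × 240 = 5520 wide and 11.2 × 240 = 2688 tall.
The top-right point is two-thirds across and one-third down:
x = 2 × 5520/3 ≈ 3680; y = 1 × 2688/3 ≈ 896.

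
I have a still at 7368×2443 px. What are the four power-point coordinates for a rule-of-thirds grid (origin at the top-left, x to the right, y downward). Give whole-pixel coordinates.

One third of 7368 is 2456; one third of 2443 is 814.33.
Vertical third lines at x = 2456 and x = 4912; horizontal third lines at y = 814 and y = 1629.

(2456, 814), (4912, 814), (2456, 1629), (4912, 1629)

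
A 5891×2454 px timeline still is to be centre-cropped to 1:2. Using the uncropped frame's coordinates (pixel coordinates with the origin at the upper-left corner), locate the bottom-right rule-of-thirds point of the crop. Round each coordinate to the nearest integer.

5891/2454 > 1/2, so the 1:2 crop keeps the full height 2454 and trims width to 2454 × 1/2 = 1227.00 px.
Left offset = (5891 − 1227.00)/2 = 2332.00 px; top offset = 0.
Bottom-right is two-thirds across and two-thirds down within the crop:
x = 2332.00 + 2 × 1227.00/3 ≈ 3150; y = 0.00 + 2 × 2454.00/3 ≈ 1636.

x = 3150 px, y = 1636 px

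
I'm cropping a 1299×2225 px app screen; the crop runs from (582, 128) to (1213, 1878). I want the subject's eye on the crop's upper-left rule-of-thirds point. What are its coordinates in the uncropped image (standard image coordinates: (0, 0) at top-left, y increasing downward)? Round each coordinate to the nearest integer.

Crop width = 1213 − 582 = 631 px; one third is 210.33 px.
Crop height = 1878 − 128 = 1750 px; one third is 583.33 px.
The upper-left point is one-third across and one-third down within the crop:
x = 582 + 1 × 210.33 ≈ 792; y = 128 + 1 × 583.33 ≈ 711.

x = 792 px, y = 711 px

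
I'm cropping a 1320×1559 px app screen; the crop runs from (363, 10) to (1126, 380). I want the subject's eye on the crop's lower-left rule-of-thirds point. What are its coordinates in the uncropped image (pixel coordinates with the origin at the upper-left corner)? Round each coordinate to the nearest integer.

(617, 257)

Crop width = 1126 − 363 = 763 px; one third is 254.33 px.
Crop height = 380 − 10 = 370 px; one third is 123.33 px.
The lower-left point is one-third across and two-thirds down within the crop:
x = 363 + 1 × 254.33 ≈ 617; y = 10 + 2 × 123.33 ≈ 257.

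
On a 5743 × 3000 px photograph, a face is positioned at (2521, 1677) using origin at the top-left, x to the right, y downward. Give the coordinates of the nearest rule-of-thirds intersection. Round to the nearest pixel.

(1914, 2000)

Third lines: x ∈ {1914, 3829}, y ∈ {1000, 2000}.
2521 is closer to x = 1914; 1677 is closer to y = 2000.
So the nearest intersection is the lower-left power point.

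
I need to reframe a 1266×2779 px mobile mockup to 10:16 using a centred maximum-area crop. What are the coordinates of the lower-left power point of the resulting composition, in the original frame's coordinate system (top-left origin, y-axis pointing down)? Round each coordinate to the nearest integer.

1266/2779 < 10/16, so the 10:16 crop keeps the full width 1266 and trims height to 1266 × 16/10 = 2025.60 px.
Top offset = (2779 − 2025.60)/2 = 376.70 px; left offset = 0.
Lower-left is one-third across and two-thirds down within the crop:
x = 0.00 + 1 × 1266.00/3 ≈ 422; y = 376.70 + 2 × 2025.60/3 ≈ 1727.

(422, 1727)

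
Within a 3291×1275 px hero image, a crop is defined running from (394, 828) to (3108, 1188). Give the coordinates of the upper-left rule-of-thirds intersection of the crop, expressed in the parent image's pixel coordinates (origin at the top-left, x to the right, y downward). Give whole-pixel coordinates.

(1299, 948)

Crop width = 3108 − 394 = 2714 px; one third is 904.67 px.
Crop height = 1188 − 828 = 360 px; one third is 120.00 px.
The upper-left point is one-third across and one-third down within the crop:
x = 394 + 1 × 904.67 ≈ 1299; y = 828 + 1 × 120.00 ≈ 948.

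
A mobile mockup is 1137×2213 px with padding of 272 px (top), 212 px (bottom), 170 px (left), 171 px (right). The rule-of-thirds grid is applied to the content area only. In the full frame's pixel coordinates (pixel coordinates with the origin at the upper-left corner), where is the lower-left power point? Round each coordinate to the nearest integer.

x = 435 px, y = 1425 px

Content width = 1137 − 170 − 171 = 796 px; content height = 2213 − 272 − 212 = 1729 px.
Lower-left is one-third across and two-thirds down within the content area.
x = 170 + 1 × 796/3 = 170 + 265.33 ≈ 435
y = 272 + 2 × 1729/3 = 272 + 1152.67 ≈ 1425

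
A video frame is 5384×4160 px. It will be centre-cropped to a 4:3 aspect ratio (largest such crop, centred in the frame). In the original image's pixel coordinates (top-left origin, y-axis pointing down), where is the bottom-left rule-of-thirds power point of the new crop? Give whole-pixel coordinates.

x = 1795 px, y = 2753 px

5384/4160 < 4/3, so the 4:3 crop keeps the full width 5384 and trims height to 5384 × 3/4 = 4038.00 px.
Top offset = (4160 − 4038.00)/2 = 61.00 px; left offset = 0.
Bottom-left is one-third across and two-thirds down within the crop:
x = 0.00 + 1 × 5384.00/3 ≈ 1795; y = 61.00 + 2 × 4038.00/3 ≈ 2753.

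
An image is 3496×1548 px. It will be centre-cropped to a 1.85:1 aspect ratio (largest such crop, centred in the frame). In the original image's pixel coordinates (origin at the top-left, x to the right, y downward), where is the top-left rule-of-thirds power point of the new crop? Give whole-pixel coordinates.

3496/1548 > 1.85/1, so the 1.85:1 crop keeps the full height 1548 and trims width to 1548 × 1.85/1 = 2863.80 px.
Left offset = (3496 − 2863.80)/2 = 316.10 px; top offset = 0.
Top-left is one-third across and one-third down within the crop:
x = 316.10 + 1 × 2863.80/3 ≈ 1271; y = 0.00 + 1 × 1548.00/3 ≈ 516.

(1271, 516)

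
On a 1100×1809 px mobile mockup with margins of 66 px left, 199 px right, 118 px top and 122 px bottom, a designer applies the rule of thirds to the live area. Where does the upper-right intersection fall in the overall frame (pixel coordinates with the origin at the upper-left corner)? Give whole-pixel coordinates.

x = 623 px, y = 641 px

Content width = 1100 − 66 − 199 = 835 px; content height = 1809 − 118 − 122 = 1569 px.
Upper-right is two-thirds across and one-third down within the live area.
x = 66 + 2 × 835/3 = 66 + 556.67 ≈ 623
y = 118 + 1 × 1569/3 = 118 + 523.00 ≈ 641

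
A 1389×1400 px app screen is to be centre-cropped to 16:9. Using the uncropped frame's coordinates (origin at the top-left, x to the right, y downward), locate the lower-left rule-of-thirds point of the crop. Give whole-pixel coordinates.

1389/1400 < 16/9, so the 16:9 crop keeps the full width 1389 and trims height to 1389 × 9/16 = 781.31 px.
Top offset = (1400 − 781.31)/2 = 309.34 px; left offset = 0.
Lower-left is one-third across and two-thirds down within the crop:
x = 0.00 + 1 × 1389.00/3 ≈ 463; y = 309.34 + 2 × 781.31/3 ≈ 830.

x = 463 px, y = 830 px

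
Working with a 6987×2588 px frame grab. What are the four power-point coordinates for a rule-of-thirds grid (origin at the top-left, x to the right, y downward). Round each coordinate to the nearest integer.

One third of 6987 is 2329; one third of 2588 is 862.67.
Vertical third lines at x = 2329 and x = 4658; horizontal third lines at y = 863 and y = 1725.

(2329, 863), (4658, 863), (2329, 1725), (4658, 1725)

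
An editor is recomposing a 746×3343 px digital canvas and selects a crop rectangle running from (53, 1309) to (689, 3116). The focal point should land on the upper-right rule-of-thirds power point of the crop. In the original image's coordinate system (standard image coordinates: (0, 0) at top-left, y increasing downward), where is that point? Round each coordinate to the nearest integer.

(477, 1911)

Crop width = 689 − 53 = 636 px; one third is 212.00 px.
Crop height = 3116 − 1309 = 1807 px; one third is 602.33 px.
The upper-right point is two-thirds across and one-third down within the crop:
x = 53 + 2 × 212.00 ≈ 477; y = 1309 + 1 × 602.33 ≈ 1911.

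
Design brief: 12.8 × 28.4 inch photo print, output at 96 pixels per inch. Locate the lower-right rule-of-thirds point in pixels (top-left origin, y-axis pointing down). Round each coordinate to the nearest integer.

x = 819 px, y = 1818 px

In pixels the canvas is 12.8 × 96 = 1228.8 wide and 28.4 × 96 = 2726.4 tall.
The lower-right point is two-thirds across and two-thirds down:
x = 2 × 1228.8/3 ≈ 819; y = 2 × 2726.4/3 ≈ 1818.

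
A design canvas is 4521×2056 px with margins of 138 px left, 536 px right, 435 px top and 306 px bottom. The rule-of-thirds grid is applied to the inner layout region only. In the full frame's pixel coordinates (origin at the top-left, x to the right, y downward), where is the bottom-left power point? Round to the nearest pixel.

Content width = 4521 − 138 − 536 = 3847 px; content height = 2056 − 435 − 306 = 1315 px.
Bottom-left is one-third across and two-thirds down within the inner layout region.
x = 138 + 1 × 3847/3 = 138 + 1282.33 ≈ 1420
y = 435 + 2 × 1315/3 = 435 + 876.67 ≈ 1312

(1420, 1312)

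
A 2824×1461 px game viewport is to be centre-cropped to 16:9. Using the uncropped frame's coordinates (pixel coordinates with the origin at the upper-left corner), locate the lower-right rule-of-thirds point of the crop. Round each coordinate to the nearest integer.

2824/1461 > 16/9, so the 16:9 crop keeps the full height 1461 and trims width to 1461 × 16/9 = 2597.33 px.
Left offset = (2824 − 2597.33)/2 = 113.33 px; top offset = 0.
Lower-right is two-thirds across and two-thirds down within the crop:
x = 113.33 + 2 × 2597.33/3 ≈ 1845; y = 0.00 + 2 × 1461.00/3 ≈ 974.

(1845, 974)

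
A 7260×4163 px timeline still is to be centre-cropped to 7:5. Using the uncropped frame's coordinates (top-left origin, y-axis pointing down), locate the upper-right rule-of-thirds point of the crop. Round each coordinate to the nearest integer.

x = 4601 px, y = 1388 px

7260/4163 > 7/5, so the 7:5 crop keeps the full height 4163 and trims width to 4163 × 7/5 = 5828.20 px.
Left offset = (7260 − 5828.20)/2 = 715.90 px; top offset = 0.
Upper-right is two-thirds across and one-third down within the crop:
x = 715.90 + 2 × 5828.20/3 ≈ 4601; y = 0.00 + 1 × 4163.00/3 ≈ 1388.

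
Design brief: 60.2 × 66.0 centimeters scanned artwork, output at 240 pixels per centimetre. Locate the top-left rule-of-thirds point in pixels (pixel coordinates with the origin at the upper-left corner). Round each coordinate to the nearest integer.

In pixels the canvas is 60.2 × 240 = 14448 wide and 66.0 × 240 = 15840 tall.
The top-left point is one-third across and one-third down:
x = 1 × 14448/3 ≈ 4816; y = 1 × 15840/3 ≈ 5280.

x = 4816 px, y = 5280 px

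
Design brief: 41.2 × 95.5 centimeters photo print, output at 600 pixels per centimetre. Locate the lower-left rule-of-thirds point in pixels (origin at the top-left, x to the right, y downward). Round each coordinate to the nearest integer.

x = 8240 px, y = 38200 px

In pixels the canvas is 41.2 × 600 = 24720 wide and 95.5 × 600 = 57300 tall.
The lower-left point is one-third across and two-thirds down:
x = 1 × 24720/3 ≈ 8240; y = 2 × 57300/3 ≈ 38200.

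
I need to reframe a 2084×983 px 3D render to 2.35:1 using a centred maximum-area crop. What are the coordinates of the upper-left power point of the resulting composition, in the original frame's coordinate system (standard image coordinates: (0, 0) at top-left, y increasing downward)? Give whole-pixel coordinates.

x = 695 px, y = 344 px

2084/983 < 2.35/1, so the 2.35:1 crop keeps the full width 2084 and trims height to 2084 × 1/2.35 = 886.81 px.
Top offset = (983 − 886.81)/2 = 48.10 px; left offset = 0.
Upper-left is one-third across and one-third down within the crop:
x = 0.00 + 1 × 2084.00/3 ≈ 695; y = 48.10 + 1 × 886.81/3 ≈ 344.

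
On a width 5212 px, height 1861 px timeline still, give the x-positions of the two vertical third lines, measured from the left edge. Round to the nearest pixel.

5212 / 3 = 1737.33, so the vertical lines sit at one and two thirds of 5212.

1737 px and 3475 px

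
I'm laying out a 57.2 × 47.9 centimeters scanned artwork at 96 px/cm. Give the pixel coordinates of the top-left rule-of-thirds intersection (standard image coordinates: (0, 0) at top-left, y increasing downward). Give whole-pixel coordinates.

In pixels the canvas is 57.2 × 96 = 5491.2 wide and 47.9 × 96 = 4598.4 tall.
The top-left point is one-third across and one-third down:
x = 1 × 5491.2/3 ≈ 1830; y = 1 × 4598.4/3 ≈ 1533.

(1830, 1533)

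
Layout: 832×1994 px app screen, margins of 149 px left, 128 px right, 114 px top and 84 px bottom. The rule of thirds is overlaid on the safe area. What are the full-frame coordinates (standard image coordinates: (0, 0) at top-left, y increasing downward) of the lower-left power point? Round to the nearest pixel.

Content width = 832 − 149 − 128 = 555 px; content height = 1994 − 114 − 84 = 1796 px.
Lower-left is one-third across and two-thirds down within the safe area.
x = 149 + 1 × 555/3 = 149 + 185.00 ≈ 334
y = 114 + 2 × 1796/3 = 114 + 1197.33 ≈ 1311

x = 334 px, y = 1311 px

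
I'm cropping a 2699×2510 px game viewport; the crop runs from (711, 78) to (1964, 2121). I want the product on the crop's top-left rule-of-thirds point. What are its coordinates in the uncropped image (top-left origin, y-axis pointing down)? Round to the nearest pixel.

Crop width = 1964 − 711 = 1253 px; one third is 417.67 px.
Crop height = 2121 − 78 = 2043 px; one third is 681.00 px.
The top-left point is one-third across and one-third down within the crop:
x = 711 + 1 × 417.67 ≈ 1129; y = 78 + 1 × 681.00 ≈ 759.

x = 1129 px, y = 759 px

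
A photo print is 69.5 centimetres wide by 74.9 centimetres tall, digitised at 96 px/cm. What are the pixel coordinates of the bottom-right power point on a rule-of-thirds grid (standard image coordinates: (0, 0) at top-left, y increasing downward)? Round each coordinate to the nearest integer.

In pixels the canvas is 69.5 × 96 = 6672 wide and 74.9 × 96 = 7190.4 tall.
The bottom-right point is two-thirds across and two-thirds down:
x = 2 × 6672/3 ≈ 4448; y = 2 × 7190.4/3 ≈ 4794.

x = 4448 px, y = 4794 px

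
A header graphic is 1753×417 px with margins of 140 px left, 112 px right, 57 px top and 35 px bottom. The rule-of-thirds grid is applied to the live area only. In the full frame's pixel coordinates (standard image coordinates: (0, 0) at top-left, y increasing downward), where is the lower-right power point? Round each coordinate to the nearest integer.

(1141, 274)

Content width = 1753 − 140 − 112 = 1501 px; content height = 417 − 57 − 35 = 325 px.
Lower-right is two-thirds across and two-thirds down within the live area.
x = 140 + 2 × 1501/3 = 140 + 1000.67 ≈ 1141
y = 57 + 2 × 325/3 = 57 + 216.67 ≈ 274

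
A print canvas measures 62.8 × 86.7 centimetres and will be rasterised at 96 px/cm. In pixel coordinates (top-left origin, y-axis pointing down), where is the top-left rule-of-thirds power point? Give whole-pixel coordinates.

In pixels the canvas is 62.8 × 96 = 6028.8 wide and 86.7 × 96 = 8323.2 tall.
The top-left point is one-third across and one-third down:
x = 1 × 6028.8/3 ≈ 2010; y = 1 × 8323.2/3 ≈ 2774.

(2010, 2774)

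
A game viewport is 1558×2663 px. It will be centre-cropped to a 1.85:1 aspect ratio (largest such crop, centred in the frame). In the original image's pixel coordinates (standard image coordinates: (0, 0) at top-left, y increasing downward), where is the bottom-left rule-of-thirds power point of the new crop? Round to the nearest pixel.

(519, 1472)

1558/2663 < 1.85/1, so the 1.85:1 crop keeps the full width 1558 and trims height to 1558 × 1/1.85 = 842.16 px.
Top offset = (2663 − 842.16)/2 = 910.42 px; left offset = 0.
Bottom-left is one-third across and two-thirds down within the crop:
x = 0.00 + 1 × 1558.00/3 ≈ 519; y = 910.42 + 2 × 842.16/3 ≈ 1472.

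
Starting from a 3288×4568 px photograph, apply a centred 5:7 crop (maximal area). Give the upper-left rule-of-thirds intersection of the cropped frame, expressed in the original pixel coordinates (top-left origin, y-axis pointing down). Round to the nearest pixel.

3288/4568 > 5/7, so the 5:7 crop keeps the full height 4568 and trims width to 4568 × 5/7 = 3262.86 px.
Left offset = (3288 − 3262.86)/2 = 12.57 px; top offset = 0.
Upper-left is one-third across and one-third down within the crop:
x = 12.57 + 1 × 3262.86/3 ≈ 1100; y = 0.00 + 1 × 4568.00/3 ≈ 1523.

(1100, 1523)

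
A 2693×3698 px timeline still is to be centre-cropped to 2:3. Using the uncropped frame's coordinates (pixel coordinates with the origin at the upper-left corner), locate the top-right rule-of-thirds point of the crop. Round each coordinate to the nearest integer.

x = 1757 px, y = 1233 px

2693/3698 > 2/3, so the 2:3 crop keeps the full height 3698 and trims width to 3698 × 2/3 = 2465.33 px.
Left offset = (2693 − 2465.33)/2 = 113.83 px; top offset = 0.
Top-right is two-thirds across and one-third down within the crop:
x = 113.83 + 2 × 2465.33/3 ≈ 1757; y = 0.00 + 1 × 3698.00/3 ≈ 1233.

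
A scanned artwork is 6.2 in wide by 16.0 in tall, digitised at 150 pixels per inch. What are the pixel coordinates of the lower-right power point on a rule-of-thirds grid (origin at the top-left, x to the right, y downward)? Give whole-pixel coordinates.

(620, 1600)

In pixels the canvas is 6.2 × 150 = 930 wide and 16.0 × 150 = 2400 tall.
The lower-right point is two-thirds across and two-thirds down:
x = 2 × 930/3 ≈ 620; y = 2 × 2400/3 ≈ 1600.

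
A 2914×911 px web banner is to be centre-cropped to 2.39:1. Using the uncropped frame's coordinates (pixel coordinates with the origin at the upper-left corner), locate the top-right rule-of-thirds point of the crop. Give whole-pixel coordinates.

(1820, 304)

2914/911 > 2.39/1, so the 2.39:1 crop keeps the full height 911 and trims width to 911 × 2.39/1 = 2177.29 px.
Left offset = (2914 − 2177.29)/2 = 368.36 px; top offset = 0.
Top-right is two-thirds across and one-third down within the crop:
x = 368.36 + 2 × 2177.29/3 ≈ 1820; y = 0.00 + 1 × 911.00/3 ≈ 304.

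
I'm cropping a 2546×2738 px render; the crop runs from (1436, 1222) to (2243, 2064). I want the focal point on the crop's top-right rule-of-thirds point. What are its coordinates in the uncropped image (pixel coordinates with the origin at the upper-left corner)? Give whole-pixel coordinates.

Crop width = 2243 − 1436 = 807 px; one third is 269.00 px.
Crop height = 2064 − 1222 = 842 px; one third is 280.67 px.
The top-right point is two-thirds across and one-third down within the crop:
x = 1436 + 2 × 269.00 ≈ 1974; y = 1222 + 1 × 280.67 ≈ 1503.

x = 1974 px, y = 1503 px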